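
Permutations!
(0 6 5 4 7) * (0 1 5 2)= [6, 5, 0, 3, 7, 4, 2, 1]= (0 6 2)(1 5 4 7)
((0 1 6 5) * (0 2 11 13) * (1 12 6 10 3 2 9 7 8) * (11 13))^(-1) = (0 13 2 3 10 1 8 7 9 5 6 12) = [13, 8, 3, 10, 4, 6, 12, 9, 7, 5, 1, 11, 0, 2]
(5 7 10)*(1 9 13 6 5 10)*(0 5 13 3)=(0 5 7 1 9 3)(6 13)=[5, 9, 2, 0, 4, 7, 13, 1, 8, 3, 10, 11, 12, 6]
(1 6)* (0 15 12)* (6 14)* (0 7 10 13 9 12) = (0 15)(1 14 6)(7 10 13 9 12) = [15, 14, 2, 3, 4, 5, 1, 10, 8, 12, 13, 11, 7, 9, 6, 0]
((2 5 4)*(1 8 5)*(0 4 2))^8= (8)= [0, 1, 2, 3, 4, 5, 6, 7, 8]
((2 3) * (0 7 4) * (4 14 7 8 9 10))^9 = [4, 1, 3, 2, 10, 5, 6, 14, 0, 8, 9, 11, 12, 13, 7] = (0 4 10 9 8)(2 3)(7 14)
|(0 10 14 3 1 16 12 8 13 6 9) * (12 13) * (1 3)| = 8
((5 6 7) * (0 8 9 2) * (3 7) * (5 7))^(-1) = (0 2 9 8)(3 6 5) = [2, 1, 9, 6, 4, 3, 5, 7, 0, 8]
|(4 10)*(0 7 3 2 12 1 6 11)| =|(0 7 3 2 12 1 6 11)(4 10)| =8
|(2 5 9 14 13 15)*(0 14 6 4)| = |(0 14 13 15 2 5 9 6 4)| = 9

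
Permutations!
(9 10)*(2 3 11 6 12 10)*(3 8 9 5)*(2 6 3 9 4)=(2 8 4)(3 11)(5 9 6 12 10)=[0, 1, 8, 11, 2, 9, 12, 7, 4, 6, 5, 3, 10]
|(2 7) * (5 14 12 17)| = 4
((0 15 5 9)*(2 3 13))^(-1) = (0 9 5 15)(2 13 3) = [9, 1, 13, 2, 4, 15, 6, 7, 8, 5, 10, 11, 12, 3, 14, 0]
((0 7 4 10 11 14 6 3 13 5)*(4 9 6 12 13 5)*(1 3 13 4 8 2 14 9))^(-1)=(0 5 3 1 7)(2 8 13 6 9 11 10 4 12 14)=[5, 7, 8, 1, 12, 3, 9, 0, 13, 11, 4, 10, 14, 6, 2]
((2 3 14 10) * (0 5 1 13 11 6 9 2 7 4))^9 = [14, 7, 13, 11, 3, 10, 5, 2, 8, 1, 9, 0, 12, 4, 6] = (0 14 6 5 10 9 1 7 2 13 4 3 11)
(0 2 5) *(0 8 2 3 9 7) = (0 3 9 7)(2 5 8) = [3, 1, 5, 9, 4, 8, 6, 0, 2, 7]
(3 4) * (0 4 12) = (0 4 3 12) = [4, 1, 2, 12, 3, 5, 6, 7, 8, 9, 10, 11, 0]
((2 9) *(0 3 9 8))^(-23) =(0 9 8 3 2) =[9, 1, 0, 2, 4, 5, 6, 7, 3, 8]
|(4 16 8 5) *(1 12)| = 4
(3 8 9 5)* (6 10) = (3 8 9 5)(6 10) = [0, 1, 2, 8, 4, 3, 10, 7, 9, 5, 6]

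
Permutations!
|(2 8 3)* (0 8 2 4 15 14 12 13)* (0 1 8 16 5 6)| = |(0 16 5 6)(1 8 3 4 15 14 12 13)| = 8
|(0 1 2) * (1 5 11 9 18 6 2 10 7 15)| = 28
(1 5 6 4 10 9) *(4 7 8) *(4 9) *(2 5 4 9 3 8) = (1 4 10 9)(2 5 6 7)(3 8) = [0, 4, 5, 8, 10, 6, 7, 2, 3, 1, 9]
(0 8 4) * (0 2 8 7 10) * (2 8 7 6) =(0 6 2 7 10)(4 8) =[6, 1, 7, 3, 8, 5, 2, 10, 4, 9, 0]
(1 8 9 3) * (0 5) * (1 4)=(0 5)(1 8 9 3 4)=[5, 8, 2, 4, 1, 0, 6, 7, 9, 3]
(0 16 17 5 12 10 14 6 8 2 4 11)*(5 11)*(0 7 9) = (0 16 17 11 7 9)(2 4 5 12 10 14 6 8) = [16, 1, 4, 3, 5, 12, 8, 9, 2, 0, 14, 7, 10, 13, 6, 15, 17, 11]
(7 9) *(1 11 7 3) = [0, 11, 2, 1, 4, 5, 6, 9, 8, 3, 10, 7] = (1 11 7 9 3)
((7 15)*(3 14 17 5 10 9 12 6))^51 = (3 5 12 14 10 6 17 9)(7 15) = [0, 1, 2, 5, 4, 12, 17, 15, 8, 3, 6, 11, 14, 13, 10, 7, 16, 9]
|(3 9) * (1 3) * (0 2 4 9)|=|(0 2 4 9 1 3)|=6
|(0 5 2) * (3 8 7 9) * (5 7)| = |(0 7 9 3 8 5 2)| = 7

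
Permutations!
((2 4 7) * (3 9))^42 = (9) = [0, 1, 2, 3, 4, 5, 6, 7, 8, 9]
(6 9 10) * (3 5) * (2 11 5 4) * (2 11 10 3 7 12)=(2 10 6 9 3 4 11 5 7 12)=[0, 1, 10, 4, 11, 7, 9, 12, 8, 3, 6, 5, 2]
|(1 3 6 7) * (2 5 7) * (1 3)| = 5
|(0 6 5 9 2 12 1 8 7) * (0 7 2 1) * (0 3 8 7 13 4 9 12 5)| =|(0 6)(1 7 13 4 9)(2 5 12 3 8)| =10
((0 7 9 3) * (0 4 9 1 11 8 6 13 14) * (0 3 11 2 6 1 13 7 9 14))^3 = [8, 7, 13, 3, 4, 5, 0, 9, 6, 1, 10, 2, 12, 11, 14] = (14)(0 8 6)(1 7 9)(2 13 11)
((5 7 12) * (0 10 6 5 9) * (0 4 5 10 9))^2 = (0 4 7)(5 12 9) = [4, 1, 2, 3, 7, 12, 6, 0, 8, 5, 10, 11, 9]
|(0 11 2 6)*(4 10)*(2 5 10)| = 7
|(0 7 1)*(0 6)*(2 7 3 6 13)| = |(0 3 6)(1 13 2 7)| = 12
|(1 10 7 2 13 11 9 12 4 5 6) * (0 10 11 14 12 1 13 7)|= |(0 10)(1 11 9)(2 7)(4 5 6 13 14 12)|= 6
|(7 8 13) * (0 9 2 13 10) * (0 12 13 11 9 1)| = |(0 1)(2 11 9)(7 8 10 12 13)| = 30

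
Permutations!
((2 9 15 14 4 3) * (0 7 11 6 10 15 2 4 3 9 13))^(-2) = (0 2 4 14 10 11)(3 15 6 7 13 9) = [2, 1, 4, 15, 14, 5, 7, 13, 8, 3, 11, 0, 12, 9, 10, 6]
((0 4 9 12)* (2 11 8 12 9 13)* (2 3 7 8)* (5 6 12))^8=(0 12 6 5 8 7 3 13 4)=[12, 1, 2, 13, 0, 8, 5, 3, 7, 9, 10, 11, 6, 4]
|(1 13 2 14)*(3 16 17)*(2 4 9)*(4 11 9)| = 6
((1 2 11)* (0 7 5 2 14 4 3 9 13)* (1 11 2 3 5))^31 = (0 4 13 14 9 1 3 7 5) = [4, 3, 2, 7, 13, 0, 6, 5, 8, 1, 10, 11, 12, 14, 9]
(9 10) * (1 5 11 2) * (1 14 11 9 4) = [0, 5, 14, 3, 1, 9, 6, 7, 8, 10, 4, 2, 12, 13, 11] = (1 5 9 10 4)(2 14 11)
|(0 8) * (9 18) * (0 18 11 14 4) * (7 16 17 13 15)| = |(0 8 18 9 11 14 4)(7 16 17 13 15)| = 35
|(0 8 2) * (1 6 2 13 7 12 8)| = |(0 1 6 2)(7 12 8 13)| = 4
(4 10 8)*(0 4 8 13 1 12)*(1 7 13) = (0 4 10 1 12)(7 13) = [4, 12, 2, 3, 10, 5, 6, 13, 8, 9, 1, 11, 0, 7]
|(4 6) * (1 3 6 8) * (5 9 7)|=15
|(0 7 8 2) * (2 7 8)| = 4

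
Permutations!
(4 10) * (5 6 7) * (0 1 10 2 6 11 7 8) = (0 1 10 4 2 6 8)(5 11 7) = [1, 10, 6, 3, 2, 11, 8, 5, 0, 9, 4, 7]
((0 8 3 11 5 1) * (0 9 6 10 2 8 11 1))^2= [5, 6, 3, 9, 4, 11, 2, 7, 1, 10, 8, 0]= (0 5 11)(1 6 2 3 9 10 8)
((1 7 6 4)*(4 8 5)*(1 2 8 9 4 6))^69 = (1 7)(2 6)(4 5)(8 9) = [0, 7, 6, 3, 5, 4, 2, 1, 9, 8]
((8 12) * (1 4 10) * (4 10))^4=[0, 1, 2, 3, 4, 5, 6, 7, 8, 9, 10, 11, 12]=(12)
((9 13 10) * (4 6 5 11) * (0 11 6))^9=(13)(5 6)=[0, 1, 2, 3, 4, 6, 5, 7, 8, 9, 10, 11, 12, 13]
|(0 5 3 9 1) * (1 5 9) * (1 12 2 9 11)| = 15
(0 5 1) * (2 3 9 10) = (0 5 1)(2 3 9 10) = [5, 0, 3, 9, 4, 1, 6, 7, 8, 10, 2]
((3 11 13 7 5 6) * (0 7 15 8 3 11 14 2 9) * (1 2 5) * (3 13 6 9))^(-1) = (0 9 5 14 3 2 1 7)(6 11)(8 15 13) = [9, 7, 1, 2, 4, 14, 11, 0, 15, 5, 10, 6, 12, 8, 3, 13]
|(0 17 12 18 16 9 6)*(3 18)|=|(0 17 12 3 18 16 9 6)|=8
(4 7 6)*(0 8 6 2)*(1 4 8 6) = [6, 4, 0, 3, 7, 5, 8, 2, 1] = (0 6 8 1 4 7 2)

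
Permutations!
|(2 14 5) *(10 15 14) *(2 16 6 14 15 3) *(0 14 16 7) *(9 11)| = 12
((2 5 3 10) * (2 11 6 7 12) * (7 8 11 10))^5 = (12)(6 11 8) = [0, 1, 2, 3, 4, 5, 11, 7, 6, 9, 10, 8, 12]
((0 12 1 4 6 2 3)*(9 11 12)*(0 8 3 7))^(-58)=[4, 0, 12, 3, 9, 5, 11, 1, 8, 6, 10, 2, 7]=(0 4 9 6 11 2 12 7 1)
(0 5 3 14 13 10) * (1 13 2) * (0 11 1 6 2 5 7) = (0 7)(1 13 10 11)(2 6)(3 14 5) = [7, 13, 6, 14, 4, 3, 2, 0, 8, 9, 11, 1, 12, 10, 5]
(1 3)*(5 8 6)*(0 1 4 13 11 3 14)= [1, 14, 2, 4, 13, 8, 5, 7, 6, 9, 10, 3, 12, 11, 0]= (0 1 14)(3 4 13 11)(5 8 6)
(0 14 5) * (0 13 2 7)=(0 14 5 13 2 7)=[14, 1, 7, 3, 4, 13, 6, 0, 8, 9, 10, 11, 12, 2, 5]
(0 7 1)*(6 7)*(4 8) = (0 6 7 1)(4 8) = [6, 0, 2, 3, 8, 5, 7, 1, 4]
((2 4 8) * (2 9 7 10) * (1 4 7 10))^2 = (1 8 10 7 4 9 2) = [0, 8, 1, 3, 9, 5, 6, 4, 10, 2, 7]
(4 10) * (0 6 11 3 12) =(0 6 11 3 12)(4 10) =[6, 1, 2, 12, 10, 5, 11, 7, 8, 9, 4, 3, 0]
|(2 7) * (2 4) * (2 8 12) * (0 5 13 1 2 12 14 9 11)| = 11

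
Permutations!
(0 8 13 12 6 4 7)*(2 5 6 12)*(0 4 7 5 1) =(0 8 13 2 1)(4 5 6 7) =[8, 0, 1, 3, 5, 6, 7, 4, 13, 9, 10, 11, 12, 2]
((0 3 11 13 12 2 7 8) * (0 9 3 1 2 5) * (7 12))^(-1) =(0 5 12 2 1)(3 9 8 7 13 11) =[5, 0, 1, 9, 4, 12, 6, 13, 7, 8, 10, 3, 2, 11]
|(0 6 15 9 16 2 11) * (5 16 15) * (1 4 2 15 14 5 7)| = 35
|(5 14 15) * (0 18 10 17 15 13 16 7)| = 10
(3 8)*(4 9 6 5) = (3 8)(4 9 6 5) = [0, 1, 2, 8, 9, 4, 5, 7, 3, 6]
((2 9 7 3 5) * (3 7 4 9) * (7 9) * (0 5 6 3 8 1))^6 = [5, 0, 8, 3, 4, 2, 6, 7, 1, 9] = (9)(0 5 2 8 1)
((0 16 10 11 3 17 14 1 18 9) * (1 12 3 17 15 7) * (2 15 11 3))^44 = (0 10 11 14 2 7 18)(1 9 16 3 17 12 15) = [10, 9, 7, 17, 4, 5, 6, 18, 8, 16, 11, 14, 15, 13, 2, 1, 3, 12, 0]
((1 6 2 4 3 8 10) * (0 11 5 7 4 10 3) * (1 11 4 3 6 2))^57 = (0 4)(1 11 3)(2 5 8)(6 10 7) = [4, 11, 5, 1, 0, 8, 10, 6, 2, 9, 7, 3]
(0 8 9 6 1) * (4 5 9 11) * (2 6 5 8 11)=[11, 0, 6, 3, 8, 9, 1, 7, 2, 5, 10, 4]=(0 11 4 8 2 6 1)(5 9)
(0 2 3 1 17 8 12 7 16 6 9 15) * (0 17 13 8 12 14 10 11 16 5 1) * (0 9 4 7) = (0 2 3 9 15 17 12)(1 13 8 14 10 11 16 6 4 7 5) = [2, 13, 3, 9, 7, 1, 4, 5, 14, 15, 11, 16, 0, 8, 10, 17, 6, 12]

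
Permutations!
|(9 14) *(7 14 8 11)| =|(7 14 9 8 11)| =5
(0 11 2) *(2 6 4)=(0 11 6 4 2)=[11, 1, 0, 3, 2, 5, 4, 7, 8, 9, 10, 6]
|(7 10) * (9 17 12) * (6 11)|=|(6 11)(7 10)(9 17 12)|=6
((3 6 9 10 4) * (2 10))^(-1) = (2 9 6 3 4 10) = [0, 1, 9, 4, 10, 5, 3, 7, 8, 6, 2]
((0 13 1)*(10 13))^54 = (0 13)(1 10) = [13, 10, 2, 3, 4, 5, 6, 7, 8, 9, 1, 11, 12, 0]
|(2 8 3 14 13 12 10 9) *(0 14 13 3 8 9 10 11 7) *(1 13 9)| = |(0 14 3 9 2 1 13 12 11 7)| = 10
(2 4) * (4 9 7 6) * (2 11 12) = (2 9 7 6 4 11 12) = [0, 1, 9, 3, 11, 5, 4, 6, 8, 7, 10, 12, 2]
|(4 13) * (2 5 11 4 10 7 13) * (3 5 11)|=|(2 11 4)(3 5)(7 13 10)|=6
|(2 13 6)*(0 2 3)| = 5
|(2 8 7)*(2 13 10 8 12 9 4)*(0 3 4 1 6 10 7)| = 10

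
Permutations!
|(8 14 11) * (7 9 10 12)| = |(7 9 10 12)(8 14 11)| = 12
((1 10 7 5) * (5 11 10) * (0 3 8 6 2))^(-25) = (1 5)(7 10 11) = [0, 5, 2, 3, 4, 1, 6, 10, 8, 9, 11, 7]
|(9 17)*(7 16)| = |(7 16)(9 17)| = 2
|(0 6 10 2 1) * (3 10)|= 6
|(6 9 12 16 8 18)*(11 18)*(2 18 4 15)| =|(2 18 6 9 12 16 8 11 4 15)| =10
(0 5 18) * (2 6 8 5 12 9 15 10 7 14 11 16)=(0 12 9 15 10 7 14 11 16 2 6 8 5 18)=[12, 1, 6, 3, 4, 18, 8, 14, 5, 15, 7, 16, 9, 13, 11, 10, 2, 17, 0]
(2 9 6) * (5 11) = (2 9 6)(5 11) = [0, 1, 9, 3, 4, 11, 2, 7, 8, 6, 10, 5]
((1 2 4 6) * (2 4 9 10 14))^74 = (1 6 4)(2 10)(9 14) = [0, 6, 10, 3, 1, 5, 4, 7, 8, 14, 2, 11, 12, 13, 9]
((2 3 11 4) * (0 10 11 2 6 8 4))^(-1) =[11, 1, 3, 2, 8, 5, 4, 7, 6, 9, 0, 10] =(0 11 10)(2 3)(4 8 6)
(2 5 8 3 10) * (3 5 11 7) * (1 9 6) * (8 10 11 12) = (1 9 6)(2 12 8 5 10)(3 11 7) = [0, 9, 12, 11, 4, 10, 1, 3, 5, 6, 2, 7, 8]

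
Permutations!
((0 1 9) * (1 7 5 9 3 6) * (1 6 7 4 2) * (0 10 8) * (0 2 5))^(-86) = [10, 4, 0, 5, 8, 2, 6, 9, 7, 1, 3] = (0 10 3 5 2)(1 4 8 7 9)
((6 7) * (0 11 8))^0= [0, 1, 2, 3, 4, 5, 6, 7, 8, 9, 10, 11]= (11)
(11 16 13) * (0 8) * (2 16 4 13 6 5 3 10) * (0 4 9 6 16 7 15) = (16)(0 8 4 13 11 9 6 5 3 10 2 7 15) = [8, 1, 7, 10, 13, 3, 5, 15, 4, 6, 2, 9, 12, 11, 14, 0, 16]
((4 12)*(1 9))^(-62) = (12) = [0, 1, 2, 3, 4, 5, 6, 7, 8, 9, 10, 11, 12]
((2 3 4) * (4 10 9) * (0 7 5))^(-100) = (10)(0 5 7) = [5, 1, 2, 3, 4, 7, 6, 0, 8, 9, 10]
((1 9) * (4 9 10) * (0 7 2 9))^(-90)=(0 7 2 9 1 10 4)=[7, 10, 9, 3, 0, 5, 6, 2, 8, 1, 4]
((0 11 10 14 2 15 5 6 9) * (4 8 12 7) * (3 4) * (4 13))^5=(0 15 11 5 10 6 14 9 2)(3 7 12 8 4 13)=[15, 1, 0, 7, 13, 10, 14, 12, 4, 2, 6, 5, 8, 3, 9, 11]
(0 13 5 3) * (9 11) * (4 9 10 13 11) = [11, 1, 2, 0, 9, 3, 6, 7, 8, 4, 13, 10, 12, 5] = (0 11 10 13 5 3)(4 9)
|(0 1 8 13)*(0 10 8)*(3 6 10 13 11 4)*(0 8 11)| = |(13)(0 1 8)(3 6 10 11 4)| = 15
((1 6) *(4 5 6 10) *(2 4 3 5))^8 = (1 5 10 6 3) = [0, 5, 2, 1, 4, 10, 3, 7, 8, 9, 6]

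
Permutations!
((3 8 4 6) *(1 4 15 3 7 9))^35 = (3 15 8) = [0, 1, 2, 15, 4, 5, 6, 7, 3, 9, 10, 11, 12, 13, 14, 8]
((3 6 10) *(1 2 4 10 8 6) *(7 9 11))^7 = (1 4 3 2 10)(6 8)(7 9 11) = [0, 4, 10, 2, 3, 5, 8, 9, 6, 11, 1, 7]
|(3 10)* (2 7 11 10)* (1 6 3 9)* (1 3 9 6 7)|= 8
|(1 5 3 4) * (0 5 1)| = |(0 5 3 4)| = 4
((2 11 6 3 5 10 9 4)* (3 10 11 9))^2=[0, 1, 4, 11, 9, 6, 3, 7, 8, 2, 5, 10]=(2 4 9)(3 11 10 5 6)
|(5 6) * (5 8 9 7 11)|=|(5 6 8 9 7 11)|=6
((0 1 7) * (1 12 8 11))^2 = (0 8 1)(7 12 11) = [8, 0, 2, 3, 4, 5, 6, 12, 1, 9, 10, 7, 11]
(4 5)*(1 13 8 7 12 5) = [0, 13, 2, 3, 1, 4, 6, 12, 7, 9, 10, 11, 5, 8] = (1 13 8 7 12 5 4)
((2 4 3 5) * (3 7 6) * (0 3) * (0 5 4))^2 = (0 4 6 2 3 7 5) = [4, 1, 3, 7, 6, 0, 2, 5]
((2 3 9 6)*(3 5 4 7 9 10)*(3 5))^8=(10)=[0, 1, 2, 3, 4, 5, 6, 7, 8, 9, 10]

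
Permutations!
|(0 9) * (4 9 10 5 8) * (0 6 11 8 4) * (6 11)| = 7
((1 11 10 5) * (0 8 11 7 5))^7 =(0 10 11 8)(1 7 5) =[10, 7, 2, 3, 4, 1, 6, 5, 0, 9, 11, 8]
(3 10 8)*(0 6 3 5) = (0 6 3 10 8 5) = [6, 1, 2, 10, 4, 0, 3, 7, 5, 9, 8]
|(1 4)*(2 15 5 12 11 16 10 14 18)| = |(1 4)(2 15 5 12 11 16 10 14 18)| = 18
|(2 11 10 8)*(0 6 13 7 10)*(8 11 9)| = |(0 6 13 7 10 11)(2 9 8)| = 6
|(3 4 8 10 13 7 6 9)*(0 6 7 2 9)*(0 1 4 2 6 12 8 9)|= |(0 12 8 10 13 6 1 4 9 3 2)|= 11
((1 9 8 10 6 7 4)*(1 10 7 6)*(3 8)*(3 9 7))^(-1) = (1 10 4 7)(3 8) = [0, 10, 2, 8, 7, 5, 6, 1, 3, 9, 4]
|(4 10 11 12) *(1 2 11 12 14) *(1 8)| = |(1 2 11 14 8)(4 10 12)| = 15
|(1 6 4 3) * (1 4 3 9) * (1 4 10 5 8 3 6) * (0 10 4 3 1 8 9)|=|(0 10 5 9 3 4)(1 8)|=6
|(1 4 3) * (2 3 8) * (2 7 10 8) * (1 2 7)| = |(1 4 7 10 8)(2 3)| = 10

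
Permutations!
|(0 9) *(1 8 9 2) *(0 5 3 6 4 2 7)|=8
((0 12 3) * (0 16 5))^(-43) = (0 3 5 12 16) = [3, 1, 2, 5, 4, 12, 6, 7, 8, 9, 10, 11, 16, 13, 14, 15, 0]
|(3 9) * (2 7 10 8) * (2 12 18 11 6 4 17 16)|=22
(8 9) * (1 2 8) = (1 2 8 9) = [0, 2, 8, 3, 4, 5, 6, 7, 9, 1]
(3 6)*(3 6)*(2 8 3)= (2 8 3)= [0, 1, 8, 2, 4, 5, 6, 7, 3]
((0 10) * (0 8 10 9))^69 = (0 9)(8 10) = [9, 1, 2, 3, 4, 5, 6, 7, 10, 0, 8]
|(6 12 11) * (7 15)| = 6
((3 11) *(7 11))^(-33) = (11) = [0, 1, 2, 3, 4, 5, 6, 7, 8, 9, 10, 11]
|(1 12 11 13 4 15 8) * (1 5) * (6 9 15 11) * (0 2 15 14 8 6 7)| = 33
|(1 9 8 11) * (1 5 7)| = |(1 9 8 11 5 7)| = 6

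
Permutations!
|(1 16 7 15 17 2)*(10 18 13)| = |(1 16 7 15 17 2)(10 18 13)| = 6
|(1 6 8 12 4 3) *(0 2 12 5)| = 9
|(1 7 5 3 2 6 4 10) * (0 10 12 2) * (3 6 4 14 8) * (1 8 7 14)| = 60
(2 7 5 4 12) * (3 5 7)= (2 3 5 4 12)= [0, 1, 3, 5, 12, 4, 6, 7, 8, 9, 10, 11, 2]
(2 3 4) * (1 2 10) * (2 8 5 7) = (1 8 5 7 2 3 4 10) = [0, 8, 3, 4, 10, 7, 6, 2, 5, 9, 1]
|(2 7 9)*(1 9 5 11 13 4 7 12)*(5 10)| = 12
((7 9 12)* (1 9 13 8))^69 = [0, 7, 2, 3, 4, 5, 6, 1, 12, 13, 10, 11, 8, 9] = (1 7)(8 12)(9 13)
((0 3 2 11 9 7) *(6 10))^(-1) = (0 7 9 11 2 3)(6 10) = [7, 1, 3, 0, 4, 5, 10, 9, 8, 11, 6, 2]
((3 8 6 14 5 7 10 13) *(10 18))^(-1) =(3 13 10 18 7 5 14 6 8) =[0, 1, 2, 13, 4, 14, 8, 5, 3, 9, 18, 11, 12, 10, 6, 15, 16, 17, 7]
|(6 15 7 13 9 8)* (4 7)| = |(4 7 13 9 8 6 15)| = 7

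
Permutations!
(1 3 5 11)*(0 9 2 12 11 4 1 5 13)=[9, 3, 12, 13, 1, 4, 6, 7, 8, 2, 10, 5, 11, 0]=(0 9 2 12 11 5 4 1 3 13)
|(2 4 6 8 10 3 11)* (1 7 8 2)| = |(1 7 8 10 3 11)(2 4 6)| = 6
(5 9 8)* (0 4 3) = (0 4 3)(5 9 8) = [4, 1, 2, 0, 3, 9, 6, 7, 5, 8]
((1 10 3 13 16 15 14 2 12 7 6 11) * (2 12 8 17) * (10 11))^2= [0, 1, 17, 16, 4, 5, 3, 10, 2, 9, 13, 11, 6, 15, 7, 12, 14, 8]= (2 17 8)(3 16 14 7 10 13 15 12 6)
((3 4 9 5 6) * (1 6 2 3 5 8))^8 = (9) = [0, 1, 2, 3, 4, 5, 6, 7, 8, 9]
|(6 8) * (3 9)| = |(3 9)(6 8)| = 2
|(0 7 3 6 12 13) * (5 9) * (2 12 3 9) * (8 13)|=|(0 7 9 5 2 12 8 13)(3 6)|=8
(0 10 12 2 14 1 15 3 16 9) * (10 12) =(0 12 2 14 1 15 3 16 9) =[12, 15, 14, 16, 4, 5, 6, 7, 8, 0, 10, 11, 2, 13, 1, 3, 9]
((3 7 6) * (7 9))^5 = (3 9 7 6) = [0, 1, 2, 9, 4, 5, 3, 6, 8, 7]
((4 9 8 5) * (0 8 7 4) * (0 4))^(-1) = [7, 1, 2, 3, 5, 8, 6, 9, 0, 4] = (0 7 9 4 5 8)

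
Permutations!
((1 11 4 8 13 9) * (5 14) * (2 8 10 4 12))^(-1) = (1 9 13 8 2 12 11)(4 10)(5 14) = [0, 9, 12, 3, 10, 14, 6, 7, 2, 13, 4, 1, 11, 8, 5]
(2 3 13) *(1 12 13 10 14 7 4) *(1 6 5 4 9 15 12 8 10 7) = (1 8 10 14)(2 3 7 9 15 12 13)(4 6 5) = [0, 8, 3, 7, 6, 4, 5, 9, 10, 15, 14, 11, 13, 2, 1, 12]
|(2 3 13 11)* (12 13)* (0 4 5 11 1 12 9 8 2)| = |(0 4 5 11)(1 12 13)(2 3 9 8)| = 12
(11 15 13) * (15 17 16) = [0, 1, 2, 3, 4, 5, 6, 7, 8, 9, 10, 17, 12, 11, 14, 13, 15, 16] = (11 17 16 15 13)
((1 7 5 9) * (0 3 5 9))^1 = (0 3 5)(1 7 9) = [3, 7, 2, 5, 4, 0, 6, 9, 8, 1]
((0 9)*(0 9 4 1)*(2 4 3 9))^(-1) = (0 1 4 2 9 3) = [1, 4, 9, 0, 2, 5, 6, 7, 8, 3]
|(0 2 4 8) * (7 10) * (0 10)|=6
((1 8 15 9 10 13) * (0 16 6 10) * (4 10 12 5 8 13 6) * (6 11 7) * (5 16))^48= [15, 1, 2, 3, 16, 9, 7, 11, 0, 8, 4, 10, 6, 13, 14, 5, 12]= (0 15 5 9 8)(4 16 12 6 7 11 10)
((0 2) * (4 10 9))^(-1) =[2, 1, 0, 3, 9, 5, 6, 7, 8, 10, 4] =(0 2)(4 9 10)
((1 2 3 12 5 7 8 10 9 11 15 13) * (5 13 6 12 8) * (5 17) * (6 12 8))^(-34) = (1 13 12 15 11 9 10 8 6 3 2)(5 17 7) = [0, 13, 1, 2, 4, 17, 3, 5, 6, 10, 8, 9, 15, 12, 14, 11, 16, 7]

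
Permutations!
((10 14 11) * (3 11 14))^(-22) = (14)(3 10 11) = [0, 1, 2, 10, 4, 5, 6, 7, 8, 9, 11, 3, 12, 13, 14]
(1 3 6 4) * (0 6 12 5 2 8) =(0 6 4 1 3 12 5 2 8) =[6, 3, 8, 12, 1, 2, 4, 7, 0, 9, 10, 11, 5]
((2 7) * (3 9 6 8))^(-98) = (3 6)(8 9) = [0, 1, 2, 6, 4, 5, 3, 7, 9, 8]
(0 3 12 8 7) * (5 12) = [3, 1, 2, 5, 4, 12, 6, 0, 7, 9, 10, 11, 8] = (0 3 5 12 8 7)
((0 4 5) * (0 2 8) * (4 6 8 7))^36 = (8) = [0, 1, 2, 3, 4, 5, 6, 7, 8]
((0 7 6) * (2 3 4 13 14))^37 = [7, 1, 4, 13, 14, 5, 0, 6, 8, 9, 10, 11, 12, 2, 3] = (0 7 6)(2 4 14 3 13)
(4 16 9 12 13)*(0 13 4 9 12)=[13, 1, 2, 3, 16, 5, 6, 7, 8, 0, 10, 11, 4, 9, 14, 15, 12]=(0 13 9)(4 16 12)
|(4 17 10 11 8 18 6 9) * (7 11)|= |(4 17 10 7 11 8 18 6 9)|= 9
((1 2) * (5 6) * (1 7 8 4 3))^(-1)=(1 3 4 8 7 2)(5 6)=[0, 3, 1, 4, 8, 6, 5, 2, 7]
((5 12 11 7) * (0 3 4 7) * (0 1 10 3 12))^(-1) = [5, 11, 2, 10, 3, 7, 6, 4, 8, 9, 1, 12, 0] = (0 5 7 4 3 10 1 11 12)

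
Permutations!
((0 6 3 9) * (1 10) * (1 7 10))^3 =[9, 1, 2, 6, 4, 5, 0, 10, 8, 3, 7] =(0 9 3 6)(7 10)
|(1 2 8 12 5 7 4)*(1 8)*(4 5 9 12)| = |(1 2)(4 8)(5 7)(9 12)| = 2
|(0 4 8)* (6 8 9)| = 5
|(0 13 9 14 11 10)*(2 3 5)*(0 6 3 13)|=9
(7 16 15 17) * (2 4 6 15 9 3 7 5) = [0, 1, 4, 7, 6, 2, 15, 16, 8, 3, 10, 11, 12, 13, 14, 17, 9, 5] = (2 4 6 15 17 5)(3 7 16 9)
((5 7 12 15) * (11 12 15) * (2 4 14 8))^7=(2 8 14 4)(5 7 15)(11 12)=[0, 1, 8, 3, 2, 7, 6, 15, 14, 9, 10, 12, 11, 13, 4, 5]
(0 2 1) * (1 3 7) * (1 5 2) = (0 1)(2 3 7 5) = [1, 0, 3, 7, 4, 2, 6, 5]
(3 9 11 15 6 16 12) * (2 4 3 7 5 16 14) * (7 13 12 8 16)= (2 4 3 9 11 15 6 14)(5 7)(8 16)(12 13)= [0, 1, 4, 9, 3, 7, 14, 5, 16, 11, 10, 15, 13, 12, 2, 6, 8]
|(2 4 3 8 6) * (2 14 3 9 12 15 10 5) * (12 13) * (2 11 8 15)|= |(2 4 9 13 12)(3 15 10 5 11 8 6 14)|= 40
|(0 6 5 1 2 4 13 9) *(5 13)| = |(0 6 13 9)(1 2 4 5)| = 4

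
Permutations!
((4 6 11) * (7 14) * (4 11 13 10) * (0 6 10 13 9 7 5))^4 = (0 14 9)(5 7 6) = [14, 1, 2, 3, 4, 7, 5, 6, 8, 0, 10, 11, 12, 13, 9]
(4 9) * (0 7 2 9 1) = (0 7 2 9 4 1) = [7, 0, 9, 3, 1, 5, 6, 2, 8, 4]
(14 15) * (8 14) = (8 14 15) = [0, 1, 2, 3, 4, 5, 6, 7, 14, 9, 10, 11, 12, 13, 15, 8]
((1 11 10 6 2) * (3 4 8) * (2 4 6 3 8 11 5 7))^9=(1 5 7 2)(3 10 11 4 6)=[0, 5, 1, 10, 6, 7, 3, 2, 8, 9, 11, 4]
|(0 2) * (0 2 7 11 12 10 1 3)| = |(0 7 11 12 10 1 3)| = 7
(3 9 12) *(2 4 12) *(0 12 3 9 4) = (0 12 9 2)(3 4) = [12, 1, 0, 4, 3, 5, 6, 7, 8, 2, 10, 11, 9]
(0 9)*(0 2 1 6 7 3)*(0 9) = (1 6 7 3 9 2) = [0, 6, 1, 9, 4, 5, 7, 3, 8, 2]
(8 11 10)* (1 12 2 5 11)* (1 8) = (1 12 2 5 11 10) = [0, 12, 5, 3, 4, 11, 6, 7, 8, 9, 1, 10, 2]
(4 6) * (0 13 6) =(0 13 6 4) =[13, 1, 2, 3, 0, 5, 4, 7, 8, 9, 10, 11, 12, 6]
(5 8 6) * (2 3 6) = [0, 1, 3, 6, 4, 8, 5, 7, 2] = (2 3 6 5 8)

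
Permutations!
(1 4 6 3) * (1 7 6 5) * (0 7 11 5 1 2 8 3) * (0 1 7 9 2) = (0 9 2 8 3 11 5)(1 4 7 6) = [9, 4, 8, 11, 7, 0, 1, 6, 3, 2, 10, 5]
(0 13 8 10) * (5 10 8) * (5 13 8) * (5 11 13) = (0 8 11 13 5 10) = [8, 1, 2, 3, 4, 10, 6, 7, 11, 9, 0, 13, 12, 5]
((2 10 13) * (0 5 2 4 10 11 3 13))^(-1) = (0 10 4 13 3 11 2 5) = [10, 1, 5, 11, 13, 0, 6, 7, 8, 9, 4, 2, 12, 3]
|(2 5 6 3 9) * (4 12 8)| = 15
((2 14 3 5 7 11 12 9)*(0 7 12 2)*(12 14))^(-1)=(0 9 12 2 11 7)(3 14 5)=[9, 1, 11, 14, 4, 3, 6, 0, 8, 12, 10, 7, 2, 13, 5]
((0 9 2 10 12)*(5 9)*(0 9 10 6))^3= (0 12 6 10 2 5 9)= [12, 1, 5, 3, 4, 9, 10, 7, 8, 0, 2, 11, 6]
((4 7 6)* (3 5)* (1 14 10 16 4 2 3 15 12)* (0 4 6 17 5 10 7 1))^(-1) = (0 12 15 5 17 7 14 1 4)(2 6 16 10 3) = [12, 4, 6, 2, 0, 17, 16, 14, 8, 9, 3, 11, 15, 13, 1, 5, 10, 7]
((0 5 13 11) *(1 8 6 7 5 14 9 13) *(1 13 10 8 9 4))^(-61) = (0 11 13 5 7 6 8 10 9 1 4 14) = [11, 4, 2, 3, 14, 7, 8, 6, 10, 1, 9, 13, 12, 5, 0]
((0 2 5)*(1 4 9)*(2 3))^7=(0 5 2 3)(1 4 9)=[5, 4, 3, 0, 9, 2, 6, 7, 8, 1]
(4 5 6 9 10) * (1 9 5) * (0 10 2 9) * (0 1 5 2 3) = (0 10 4 5 6 2 9 3) = [10, 1, 9, 0, 5, 6, 2, 7, 8, 3, 4]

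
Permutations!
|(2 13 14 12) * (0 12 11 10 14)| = |(0 12 2 13)(10 14 11)| = 12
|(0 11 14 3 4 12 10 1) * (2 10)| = |(0 11 14 3 4 12 2 10 1)| = 9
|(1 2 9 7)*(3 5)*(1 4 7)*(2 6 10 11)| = 6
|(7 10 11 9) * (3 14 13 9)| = 7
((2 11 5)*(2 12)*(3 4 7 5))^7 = [0, 1, 2, 3, 4, 5, 6, 7, 8, 9, 10, 11, 12] = (12)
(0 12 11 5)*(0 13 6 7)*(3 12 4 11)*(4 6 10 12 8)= (0 6 7)(3 8 4 11 5 13 10 12)= [6, 1, 2, 8, 11, 13, 7, 0, 4, 9, 12, 5, 3, 10]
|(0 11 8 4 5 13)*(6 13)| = |(0 11 8 4 5 6 13)| = 7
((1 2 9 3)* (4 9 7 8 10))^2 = (1 7 10 9)(2 8 4 3) = [0, 7, 8, 2, 3, 5, 6, 10, 4, 1, 9]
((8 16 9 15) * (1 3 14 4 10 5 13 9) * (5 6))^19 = (1 13 14 15 10 16 5 3 9 4 8 6) = [0, 13, 2, 9, 8, 3, 1, 7, 6, 4, 16, 11, 12, 14, 15, 10, 5]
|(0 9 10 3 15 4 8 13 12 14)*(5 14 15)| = |(0 9 10 3 5 14)(4 8 13 12 15)| = 30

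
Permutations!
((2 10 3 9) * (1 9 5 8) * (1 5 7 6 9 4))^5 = [0, 4, 9, 10, 1, 8, 7, 3, 5, 6, 2] = (1 4)(2 9 6 7 3 10)(5 8)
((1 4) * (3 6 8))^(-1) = [0, 4, 2, 8, 1, 5, 3, 7, 6] = (1 4)(3 8 6)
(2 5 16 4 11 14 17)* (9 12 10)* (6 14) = (2 5 16 4 11 6 14 17)(9 12 10) = [0, 1, 5, 3, 11, 16, 14, 7, 8, 12, 9, 6, 10, 13, 17, 15, 4, 2]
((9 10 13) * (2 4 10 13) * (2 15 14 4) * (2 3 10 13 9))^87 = (2 15 13 10 4 3 14) = [0, 1, 15, 14, 3, 5, 6, 7, 8, 9, 4, 11, 12, 10, 2, 13]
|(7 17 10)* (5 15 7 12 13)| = |(5 15 7 17 10 12 13)| = 7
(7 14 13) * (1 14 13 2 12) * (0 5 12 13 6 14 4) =(0 5 12 1 4)(2 13 7 6 14) =[5, 4, 13, 3, 0, 12, 14, 6, 8, 9, 10, 11, 1, 7, 2]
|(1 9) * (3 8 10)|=6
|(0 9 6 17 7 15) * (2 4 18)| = |(0 9 6 17 7 15)(2 4 18)| = 6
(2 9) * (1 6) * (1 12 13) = (1 6 12 13)(2 9) = [0, 6, 9, 3, 4, 5, 12, 7, 8, 2, 10, 11, 13, 1]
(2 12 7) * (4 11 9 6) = (2 12 7)(4 11 9 6) = [0, 1, 12, 3, 11, 5, 4, 2, 8, 6, 10, 9, 7]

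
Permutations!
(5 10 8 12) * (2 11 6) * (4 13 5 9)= (2 11 6)(4 13 5 10 8 12 9)= [0, 1, 11, 3, 13, 10, 2, 7, 12, 4, 8, 6, 9, 5]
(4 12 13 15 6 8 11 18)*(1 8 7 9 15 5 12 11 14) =(1 8 14)(4 11 18)(5 12 13)(6 7 9 15) =[0, 8, 2, 3, 11, 12, 7, 9, 14, 15, 10, 18, 13, 5, 1, 6, 16, 17, 4]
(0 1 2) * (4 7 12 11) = (0 1 2)(4 7 12 11) = [1, 2, 0, 3, 7, 5, 6, 12, 8, 9, 10, 4, 11]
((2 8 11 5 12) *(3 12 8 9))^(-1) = (2 12 3 9)(5 11 8) = [0, 1, 12, 9, 4, 11, 6, 7, 5, 2, 10, 8, 3]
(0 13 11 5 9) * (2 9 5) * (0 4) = (0 13 11 2 9 4) = [13, 1, 9, 3, 0, 5, 6, 7, 8, 4, 10, 2, 12, 11]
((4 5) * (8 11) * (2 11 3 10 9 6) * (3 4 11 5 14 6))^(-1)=(2 6 14 4 8 11 5)(3 9 10)=[0, 1, 6, 9, 8, 2, 14, 7, 11, 10, 3, 5, 12, 13, 4]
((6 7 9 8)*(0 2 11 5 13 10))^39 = (0 5)(2 13)(6 8 9 7)(10 11) = [5, 1, 13, 3, 4, 0, 8, 6, 9, 7, 11, 10, 12, 2]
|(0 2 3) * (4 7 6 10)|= |(0 2 3)(4 7 6 10)|= 12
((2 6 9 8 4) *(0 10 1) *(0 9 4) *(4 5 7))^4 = (0 8 9 1 10)(2 4 7 5 6) = [8, 10, 4, 3, 7, 6, 2, 5, 9, 1, 0]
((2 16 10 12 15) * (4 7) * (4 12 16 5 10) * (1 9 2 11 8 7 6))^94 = (1 4 10 2)(5 9 6 16)(7 8 11 15 12) = [0, 4, 1, 3, 10, 9, 16, 8, 11, 6, 2, 15, 7, 13, 14, 12, 5]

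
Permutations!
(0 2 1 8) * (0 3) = (0 2 1 8 3) = [2, 8, 1, 0, 4, 5, 6, 7, 3]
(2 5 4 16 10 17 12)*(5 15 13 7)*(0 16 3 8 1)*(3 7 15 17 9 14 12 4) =(0 16 10 9 14 12 2 17 4 7 5 3 8 1)(13 15) =[16, 0, 17, 8, 7, 3, 6, 5, 1, 14, 9, 11, 2, 15, 12, 13, 10, 4]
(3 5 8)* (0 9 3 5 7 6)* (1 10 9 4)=(0 4 1 10 9 3 7 6)(5 8)=[4, 10, 2, 7, 1, 8, 0, 6, 5, 3, 9]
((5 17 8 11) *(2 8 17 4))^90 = (17) = [0, 1, 2, 3, 4, 5, 6, 7, 8, 9, 10, 11, 12, 13, 14, 15, 16, 17]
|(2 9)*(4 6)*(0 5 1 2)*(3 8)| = |(0 5 1 2 9)(3 8)(4 6)| = 10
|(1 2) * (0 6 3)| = |(0 6 3)(1 2)| = 6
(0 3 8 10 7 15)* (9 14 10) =(0 3 8 9 14 10 7 15) =[3, 1, 2, 8, 4, 5, 6, 15, 9, 14, 7, 11, 12, 13, 10, 0]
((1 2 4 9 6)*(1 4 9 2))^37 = (2 9 6 4) = [0, 1, 9, 3, 2, 5, 4, 7, 8, 6]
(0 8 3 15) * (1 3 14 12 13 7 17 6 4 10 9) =[8, 3, 2, 15, 10, 5, 4, 17, 14, 1, 9, 11, 13, 7, 12, 0, 16, 6] =(0 8 14 12 13 7 17 6 4 10 9 1 3 15)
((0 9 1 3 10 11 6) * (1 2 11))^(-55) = [0, 10, 2, 1, 4, 5, 6, 7, 8, 9, 3, 11] = (11)(1 10 3)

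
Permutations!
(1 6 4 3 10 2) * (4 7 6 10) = (1 10 2)(3 4)(6 7) = [0, 10, 1, 4, 3, 5, 7, 6, 8, 9, 2]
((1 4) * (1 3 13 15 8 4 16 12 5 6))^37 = (1 12 6 16 5)(3 15 4 13 8) = [0, 12, 2, 15, 13, 1, 16, 7, 3, 9, 10, 11, 6, 8, 14, 4, 5]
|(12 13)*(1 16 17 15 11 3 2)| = 14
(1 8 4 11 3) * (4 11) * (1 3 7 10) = (1 8 11 7 10) = [0, 8, 2, 3, 4, 5, 6, 10, 11, 9, 1, 7]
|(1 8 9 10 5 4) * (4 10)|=|(1 8 9 4)(5 10)|=4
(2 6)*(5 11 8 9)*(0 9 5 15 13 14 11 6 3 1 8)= [9, 8, 3, 1, 4, 6, 2, 7, 5, 15, 10, 0, 12, 14, 11, 13]= (0 9 15 13 14 11)(1 8 5 6 2 3)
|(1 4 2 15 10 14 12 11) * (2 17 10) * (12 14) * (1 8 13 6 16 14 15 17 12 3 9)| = 15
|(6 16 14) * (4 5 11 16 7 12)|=|(4 5 11 16 14 6 7 12)|=8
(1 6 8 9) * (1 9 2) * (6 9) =(1 9 6 8 2) =[0, 9, 1, 3, 4, 5, 8, 7, 2, 6]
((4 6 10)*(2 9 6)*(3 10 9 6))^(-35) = (2 6 9 3 10 4) = [0, 1, 6, 10, 2, 5, 9, 7, 8, 3, 4]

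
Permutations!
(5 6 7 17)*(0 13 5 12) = [13, 1, 2, 3, 4, 6, 7, 17, 8, 9, 10, 11, 0, 5, 14, 15, 16, 12] = (0 13 5 6 7 17 12)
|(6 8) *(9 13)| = 2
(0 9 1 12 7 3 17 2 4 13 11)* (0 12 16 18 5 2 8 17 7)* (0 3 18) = (0 9 1 16)(2 4 13 11 12 3 7 18 5)(8 17) = [9, 16, 4, 7, 13, 2, 6, 18, 17, 1, 10, 12, 3, 11, 14, 15, 0, 8, 5]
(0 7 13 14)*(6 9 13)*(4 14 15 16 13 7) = (0 4 14)(6 9 7)(13 15 16) = [4, 1, 2, 3, 14, 5, 9, 6, 8, 7, 10, 11, 12, 15, 0, 16, 13]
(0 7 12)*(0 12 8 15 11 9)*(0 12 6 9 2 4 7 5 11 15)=(15)(0 5 11 2 4 7 8)(6 9 12)=[5, 1, 4, 3, 7, 11, 9, 8, 0, 12, 10, 2, 6, 13, 14, 15]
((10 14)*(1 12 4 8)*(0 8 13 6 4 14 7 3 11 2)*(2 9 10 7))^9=(0 10 11 7 12 8 2 9 3 14 1)=[10, 0, 9, 14, 4, 5, 6, 12, 2, 3, 11, 7, 8, 13, 1]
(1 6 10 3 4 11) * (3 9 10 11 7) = (1 6 11)(3 4 7)(9 10) = [0, 6, 2, 4, 7, 5, 11, 3, 8, 10, 9, 1]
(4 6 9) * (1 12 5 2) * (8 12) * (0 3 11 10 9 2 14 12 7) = (0 3 11 10 9 4 6 2 1 8 7)(5 14 12) = [3, 8, 1, 11, 6, 14, 2, 0, 7, 4, 9, 10, 5, 13, 12]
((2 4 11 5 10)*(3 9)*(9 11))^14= (11)= [0, 1, 2, 3, 4, 5, 6, 7, 8, 9, 10, 11]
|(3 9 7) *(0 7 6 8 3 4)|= |(0 7 4)(3 9 6 8)|= 12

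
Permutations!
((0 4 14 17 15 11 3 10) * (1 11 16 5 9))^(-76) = (0 1 15)(3 5 14)(4 11 16)(9 17 10) = [1, 15, 2, 5, 11, 14, 6, 7, 8, 17, 9, 16, 12, 13, 3, 0, 4, 10]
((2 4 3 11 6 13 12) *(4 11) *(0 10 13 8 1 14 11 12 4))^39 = (0 3 4 13 10)(1 8 6 11 14)(2 12) = [3, 8, 12, 4, 13, 5, 11, 7, 6, 9, 0, 14, 2, 10, 1]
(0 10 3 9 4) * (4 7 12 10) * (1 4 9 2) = (0 9 7 12 10 3 2 1 4) = [9, 4, 1, 2, 0, 5, 6, 12, 8, 7, 3, 11, 10]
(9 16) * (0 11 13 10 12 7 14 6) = (0 11 13 10 12 7 14 6)(9 16) = [11, 1, 2, 3, 4, 5, 0, 14, 8, 16, 12, 13, 7, 10, 6, 15, 9]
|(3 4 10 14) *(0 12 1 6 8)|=|(0 12 1 6 8)(3 4 10 14)|=20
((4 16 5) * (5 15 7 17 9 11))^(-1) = (4 5 11 9 17 7 15 16) = [0, 1, 2, 3, 5, 11, 6, 15, 8, 17, 10, 9, 12, 13, 14, 16, 4, 7]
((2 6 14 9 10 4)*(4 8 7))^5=(2 8 14 4 10 6 7 9)=[0, 1, 8, 3, 10, 5, 7, 9, 14, 2, 6, 11, 12, 13, 4]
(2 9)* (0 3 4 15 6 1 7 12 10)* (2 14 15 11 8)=(0 3 4 11 8 2 9 14 15 6 1 7 12 10)=[3, 7, 9, 4, 11, 5, 1, 12, 2, 14, 0, 8, 10, 13, 15, 6]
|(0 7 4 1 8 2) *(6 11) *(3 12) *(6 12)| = |(0 7 4 1 8 2)(3 6 11 12)| = 12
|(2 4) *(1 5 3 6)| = |(1 5 3 6)(2 4)| = 4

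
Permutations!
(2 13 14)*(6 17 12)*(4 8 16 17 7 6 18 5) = (2 13 14)(4 8 16 17 12 18 5)(6 7) = [0, 1, 13, 3, 8, 4, 7, 6, 16, 9, 10, 11, 18, 14, 2, 15, 17, 12, 5]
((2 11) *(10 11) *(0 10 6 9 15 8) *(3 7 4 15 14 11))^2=(0 3 4 8 10 7 15)(2 9 11 6 14)=[3, 1, 9, 4, 8, 5, 14, 15, 10, 11, 7, 6, 12, 13, 2, 0]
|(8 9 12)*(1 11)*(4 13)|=6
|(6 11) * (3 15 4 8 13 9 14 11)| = |(3 15 4 8 13 9 14 11 6)| = 9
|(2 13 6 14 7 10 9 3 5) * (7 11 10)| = 9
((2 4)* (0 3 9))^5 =(0 9 3)(2 4) =[9, 1, 4, 0, 2, 5, 6, 7, 8, 3]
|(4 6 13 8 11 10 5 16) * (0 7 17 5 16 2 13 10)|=8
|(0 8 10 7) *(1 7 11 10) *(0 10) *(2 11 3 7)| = |(0 8 1 2 11)(3 7 10)| = 15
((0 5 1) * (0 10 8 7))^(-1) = [7, 5, 2, 3, 4, 0, 6, 8, 10, 9, 1] = (0 7 8 10 1 5)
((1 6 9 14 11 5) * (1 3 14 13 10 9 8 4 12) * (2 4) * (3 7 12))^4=(1 4 5 6 3 7 8 14 12 2 11)(9 13 10)=[0, 4, 11, 7, 5, 6, 3, 8, 14, 13, 9, 1, 2, 10, 12]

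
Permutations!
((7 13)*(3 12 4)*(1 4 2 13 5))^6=(1 7 2 3)(4 5 13 12)=[0, 7, 3, 1, 5, 13, 6, 2, 8, 9, 10, 11, 4, 12]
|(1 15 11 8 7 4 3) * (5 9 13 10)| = |(1 15 11 8 7 4 3)(5 9 13 10)| = 28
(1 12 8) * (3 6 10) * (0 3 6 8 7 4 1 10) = (0 3 8 10 6)(1 12 7 4) = [3, 12, 2, 8, 1, 5, 0, 4, 10, 9, 6, 11, 7]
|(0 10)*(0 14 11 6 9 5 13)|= 8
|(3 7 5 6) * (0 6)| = 5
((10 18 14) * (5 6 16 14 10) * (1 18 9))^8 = (18) = [0, 1, 2, 3, 4, 5, 6, 7, 8, 9, 10, 11, 12, 13, 14, 15, 16, 17, 18]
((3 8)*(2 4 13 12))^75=(2 12 13 4)(3 8)=[0, 1, 12, 8, 2, 5, 6, 7, 3, 9, 10, 11, 13, 4]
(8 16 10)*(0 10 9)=(0 10 8 16 9)=[10, 1, 2, 3, 4, 5, 6, 7, 16, 0, 8, 11, 12, 13, 14, 15, 9]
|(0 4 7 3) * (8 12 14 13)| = |(0 4 7 3)(8 12 14 13)| = 4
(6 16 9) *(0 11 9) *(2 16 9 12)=(0 11 12 2 16)(6 9)=[11, 1, 16, 3, 4, 5, 9, 7, 8, 6, 10, 12, 2, 13, 14, 15, 0]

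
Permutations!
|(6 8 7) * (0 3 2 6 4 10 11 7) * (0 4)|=9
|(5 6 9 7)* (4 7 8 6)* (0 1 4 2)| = 6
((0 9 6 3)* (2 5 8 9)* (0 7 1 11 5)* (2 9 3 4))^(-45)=(1 8)(3 11)(5 7)=[0, 8, 2, 11, 4, 7, 6, 5, 1, 9, 10, 3]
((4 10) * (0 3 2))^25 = (0 3 2)(4 10) = [3, 1, 0, 2, 10, 5, 6, 7, 8, 9, 4]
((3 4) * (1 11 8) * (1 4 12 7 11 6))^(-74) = (3 8 7)(4 11 12) = [0, 1, 2, 8, 11, 5, 6, 3, 7, 9, 10, 12, 4]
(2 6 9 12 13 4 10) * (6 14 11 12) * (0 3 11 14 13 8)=[3, 1, 13, 11, 10, 5, 9, 7, 0, 6, 2, 12, 8, 4, 14]=(14)(0 3 11 12 8)(2 13 4 10)(6 9)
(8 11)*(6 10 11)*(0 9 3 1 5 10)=(0 9 3 1 5 10 11 8 6)=[9, 5, 2, 1, 4, 10, 0, 7, 6, 3, 11, 8]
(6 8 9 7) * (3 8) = (3 8 9 7 6) = [0, 1, 2, 8, 4, 5, 3, 6, 9, 7]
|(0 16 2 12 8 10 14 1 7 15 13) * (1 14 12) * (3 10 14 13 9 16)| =42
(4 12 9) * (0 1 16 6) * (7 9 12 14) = (0 1 16 6)(4 14 7 9) = [1, 16, 2, 3, 14, 5, 0, 9, 8, 4, 10, 11, 12, 13, 7, 15, 6]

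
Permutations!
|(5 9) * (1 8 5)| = 4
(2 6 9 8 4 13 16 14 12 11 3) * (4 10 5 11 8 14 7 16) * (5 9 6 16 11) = (2 16 7 11 3)(4 13)(8 10 9 14 12) = [0, 1, 16, 2, 13, 5, 6, 11, 10, 14, 9, 3, 8, 4, 12, 15, 7]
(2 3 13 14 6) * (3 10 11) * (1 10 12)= (1 10 11 3 13 14 6 2 12)= [0, 10, 12, 13, 4, 5, 2, 7, 8, 9, 11, 3, 1, 14, 6]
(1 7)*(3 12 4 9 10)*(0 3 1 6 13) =(0 3 12 4 9 10 1 7 6 13) =[3, 7, 2, 12, 9, 5, 13, 6, 8, 10, 1, 11, 4, 0]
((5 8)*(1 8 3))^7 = [0, 3, 2, 5, 4, 8, 6, 7, 1] = (1 3 5 8)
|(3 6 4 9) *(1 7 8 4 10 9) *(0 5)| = |(0 5)(1 7 8 4)(3 6 10 9)| = 4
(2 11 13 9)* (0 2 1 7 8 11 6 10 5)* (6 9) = [2, 7, 9, 3, 4, 0, 10, 8, 11, 1, 5, 13, 12, 6] = (0 2 9 1 7 8 11 13 6 10 5)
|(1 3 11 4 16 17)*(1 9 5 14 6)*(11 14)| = |(1 3 14 6)(4 16 17 9 5 11)| = 12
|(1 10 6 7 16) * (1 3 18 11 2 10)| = 8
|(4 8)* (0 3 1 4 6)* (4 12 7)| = 8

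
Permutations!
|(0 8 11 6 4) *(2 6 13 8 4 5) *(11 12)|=|(0 4)(2 6 5)(8 12 11 13)|=12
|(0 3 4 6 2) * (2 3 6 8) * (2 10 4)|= 12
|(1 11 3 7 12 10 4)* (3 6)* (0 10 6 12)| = |(0 10 4 1 11 12 6 3 7)| = 9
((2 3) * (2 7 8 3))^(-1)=(3 8 7)=[0, 1, 2, 8, 4, 5, 6, 3, 7]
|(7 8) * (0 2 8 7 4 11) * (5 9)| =|(0 2 8 4 11)(5 9)| =10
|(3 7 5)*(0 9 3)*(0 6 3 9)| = |(9)(3 7 5 6)| = 4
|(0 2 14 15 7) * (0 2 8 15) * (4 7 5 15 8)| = 10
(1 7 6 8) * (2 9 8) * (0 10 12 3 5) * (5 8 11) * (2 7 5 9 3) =[10, 5, 3, 8, 4, 0, 7, 6, 1, 11, 12, 9, 2] =(0 10 12 2 3 8 1 5)(6 7)(9 11)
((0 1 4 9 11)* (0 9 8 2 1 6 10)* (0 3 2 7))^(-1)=(0 7 8 4 1 2 3 10 6)(9 11)=[7, 2, 3, 10, 1, 5, 0, 8, 4, 11, 6, 9]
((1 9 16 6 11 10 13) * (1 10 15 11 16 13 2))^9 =[0, 2, 10, 3, 4, 5, 16, 7, 8, 1, 13, 15, 12, 9, 14, 11, 6] =(1 2 10 13 9)(6 16)(11 15)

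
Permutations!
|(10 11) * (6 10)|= 3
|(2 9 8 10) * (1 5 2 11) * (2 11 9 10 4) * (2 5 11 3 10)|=6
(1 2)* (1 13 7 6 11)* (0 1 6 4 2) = (0 1)(2 13 7 4)(6 11) = [1, 0, 13, 3, 2, 5, 11, 4, 8, 9, 10, 6, 12, 7]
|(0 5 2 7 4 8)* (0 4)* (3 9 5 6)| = |(0 6 3 9 5 2 7)(4 8)| = 14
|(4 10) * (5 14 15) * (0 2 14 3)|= |(0 2 14 15 5 3)(4 10)|= 6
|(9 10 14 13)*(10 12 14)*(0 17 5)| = 12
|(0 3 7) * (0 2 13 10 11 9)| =8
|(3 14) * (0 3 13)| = 4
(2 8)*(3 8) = [0, 1, 3, 8, 4, 5, 6, 7, 2] = (2 3 8)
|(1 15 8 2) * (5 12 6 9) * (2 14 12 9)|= 14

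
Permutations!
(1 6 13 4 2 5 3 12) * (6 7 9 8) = (1 7 9 8 6 13 4 2 5 3 12) = [0, 7, 5, 12, 2, 3, 13, 9, 6, 8, 10, 11, 1, 4]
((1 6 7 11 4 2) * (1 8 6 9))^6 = (11) = [0, 1, 2, 3, 4, 5, 6, 7, 8, 9, 10, 11]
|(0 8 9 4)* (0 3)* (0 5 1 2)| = 8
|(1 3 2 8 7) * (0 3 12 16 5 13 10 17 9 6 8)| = 33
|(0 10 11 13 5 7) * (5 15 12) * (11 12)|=|(0 10 12 5 7)(11 13 15)|=15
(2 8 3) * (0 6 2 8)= (0 6 2)(3 8)= [6, 1, 0, 8, 4, 5, 2, 7, 3]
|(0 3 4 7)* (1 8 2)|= |(0 3 4 7)(1 8 2)|= 12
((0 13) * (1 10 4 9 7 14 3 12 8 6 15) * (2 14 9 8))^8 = (1 4 6)(8 15 10) = [0, 4, 2, 3, 6, 5, 1, 7, 15, 9, 8, 11, 12, 13, 14, 10]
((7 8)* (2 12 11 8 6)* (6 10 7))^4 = (2 6 8 11 12) = [0, 1, 6, 3, 4, 5, 8, 7, 11, 9, 10, 12, 2]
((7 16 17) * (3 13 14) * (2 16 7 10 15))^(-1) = (2 15 10 17 16)(3 14 13) = [0, 1, 15, 14, 4, 5, 6, 7, 8, 9, 17, 11, 12, 3, 13, 10, 2, 16]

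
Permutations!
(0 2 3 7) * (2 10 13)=(0 10 13 2 3 7)=[10, 1, 3, 7, 4, 5, 6, 0, 8, 9, 13, 11, 12, 2]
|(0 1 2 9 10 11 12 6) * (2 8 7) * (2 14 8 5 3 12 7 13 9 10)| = |(0 1 5 3 12 6)(2 10 11 7 14 8 13 9)| = 24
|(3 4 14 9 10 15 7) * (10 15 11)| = 6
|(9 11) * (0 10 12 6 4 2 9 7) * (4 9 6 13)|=|(0 10 12 13 4 2 6 9 11 7)|=10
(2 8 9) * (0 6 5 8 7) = (0 6 5 8 9 2 7) = [6, 1, 7, 3, 4, 8, 5, 0, 9, 2]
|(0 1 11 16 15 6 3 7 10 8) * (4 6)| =|(0 1 11 16 15 4 6 3 7 10 8)| =11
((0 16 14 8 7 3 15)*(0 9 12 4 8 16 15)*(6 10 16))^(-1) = (0 3 7 8 4 12 9 15)(6 14 16 10) = [3, 1, 2, 7, 12, 5, 14, 8, 4, 15, 6, 11, 9, 13, 16, 0, 10]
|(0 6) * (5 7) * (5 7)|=|(7)(0 6)|=2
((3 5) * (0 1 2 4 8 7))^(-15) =(0 4)(1 8)(2 7)(3 5) =[4, 8, 7, 5, 0, 3, 6, 2, 1]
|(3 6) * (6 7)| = 3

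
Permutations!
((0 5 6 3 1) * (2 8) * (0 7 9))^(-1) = (0 9 7 1 3 6 5)(2 8) = [9, 3, 8, 6, 4, 0, 5, 1, 2, 7]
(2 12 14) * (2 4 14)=(2 12)(4 14)=[0, 1, 12, 3, 14, 5, 6, 7, 8, 9, 10, 11, 2, 13, 4]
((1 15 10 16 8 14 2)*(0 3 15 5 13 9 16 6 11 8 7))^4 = (0 6 2 9 3 11 1 16 15 8 5 7 10 14 13) = [6, 16, 9, 11, 4, 7, 2, 10, 5, 3, 14, 1, 12, 0, 13, 8, 15]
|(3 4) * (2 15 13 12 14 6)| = 6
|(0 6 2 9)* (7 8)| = |(0 6 2 9)(7 8)| = 4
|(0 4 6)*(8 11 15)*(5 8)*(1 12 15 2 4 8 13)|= 30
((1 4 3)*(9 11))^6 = [0, 1, 2, 3, 4, 5, 6, 7, 8, 9, 10, 11] = (11)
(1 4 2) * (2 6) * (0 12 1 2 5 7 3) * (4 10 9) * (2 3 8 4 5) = (0 12 1 10 9 5 7 8 4 6 2 3) = [12, 10, 3, 0, 6, 7, 2, 8, 4, 5, 9, 11, 1]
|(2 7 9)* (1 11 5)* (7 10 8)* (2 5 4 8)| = |(1 11 4 8 7 9 5)(2 10)| = 14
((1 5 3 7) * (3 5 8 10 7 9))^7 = (1 7 10 8)(3 9) = [0, 7, 2, 9, 4, 5, 6, 10, 1, 3, 8]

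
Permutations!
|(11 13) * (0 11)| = |(0 11 13)| = 3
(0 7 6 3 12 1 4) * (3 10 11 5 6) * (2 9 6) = [7, 4, 9, 12, 0, 2, 10, 3, 8, 6, 11, 5, 1] = (0 7 3 12 1 4)(2 9 6 10 11 5)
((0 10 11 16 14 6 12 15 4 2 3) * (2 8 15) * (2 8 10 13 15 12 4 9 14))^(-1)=[3, 1, 16, 2, 6, 5, 14, 7, 12, 15, 4, 10, 8, 0, 9, 13, 11]=(0 3 2 16 11 10 4 6 14 9 15 13)(8 12)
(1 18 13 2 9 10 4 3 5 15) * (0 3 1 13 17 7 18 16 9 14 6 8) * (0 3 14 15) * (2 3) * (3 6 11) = (0 14 11 3 5)(1 16 9 10 4)(2 15 13 6 8)(7 18 17) = [14, 16, 15, 5, 1, 0, 8, 18, 2, 10, 4, 3, 12, 6, 11, 13, 9, 7, 17]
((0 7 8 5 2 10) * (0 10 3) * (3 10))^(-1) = (0 3 10 2 5 8 7) = [3, 1, 5, 10, 4, 8, 6, 0, 7, 9, 2]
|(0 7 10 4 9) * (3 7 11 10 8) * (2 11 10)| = 12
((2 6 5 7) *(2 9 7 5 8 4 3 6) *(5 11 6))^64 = (3 8 11)(4 6 5) = [0, 1, 2, 8, 6, 4, 5, 7, 11, 9, 10, 3]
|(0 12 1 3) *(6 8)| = 4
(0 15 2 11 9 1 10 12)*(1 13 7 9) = (0 15 2 11 1 10 12)(7 9 13) = [15, 10, 11, 3, 4, 5, 6, 9, 8, 13, 12, 1, 0, 7, 14, 2]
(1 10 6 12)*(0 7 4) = (0 7 4)(1 10 6 12) = [7, 10, 2, 3, 0, 5, 12, 4, 8, 9, 6, 11, 1]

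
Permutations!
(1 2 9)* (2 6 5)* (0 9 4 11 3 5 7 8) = (0 9 1 6 7 8)(2 4 11 3 5) = [9, 6, 4, 5, 11, 2, 7, 8, 0, 1, 10, 3]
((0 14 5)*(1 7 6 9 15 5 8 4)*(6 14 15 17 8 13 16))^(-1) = (0 5 15)(1 4 8 17 9 6 16 13 14 7) = [5, 4, 2, 3, 8, 15, 16, 1, 17, 6, 10, 11, 12, 14, 7, 0, 13, 9]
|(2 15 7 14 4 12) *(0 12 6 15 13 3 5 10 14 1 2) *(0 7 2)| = 36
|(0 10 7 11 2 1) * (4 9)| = |(0 10 7 11 2 1)(4 9)| = 6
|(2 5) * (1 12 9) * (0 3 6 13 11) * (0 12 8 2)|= |(0 3 6 13 11 12 9 1 8 2 5)|= 11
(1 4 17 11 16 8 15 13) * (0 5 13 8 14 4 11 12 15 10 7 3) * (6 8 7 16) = (0 5 13 1 11 6 8 10 16 14 4 17 12 15 7 3) = [5, 11, 2, 0, 17, 13, 8, 3, 10, 9, 16, 6, 15, 1, 4, 7, 14, 12]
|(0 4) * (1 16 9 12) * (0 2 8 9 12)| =15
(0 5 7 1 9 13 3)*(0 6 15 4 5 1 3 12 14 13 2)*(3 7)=(0 1 9 2)(3 6 15 4 5)(12 14 13)=[1, 9, 0, 6, 5, 3, 15, 7, 8, 2, 10, 11, 14, 12, 13, 4]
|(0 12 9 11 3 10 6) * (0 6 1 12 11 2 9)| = 6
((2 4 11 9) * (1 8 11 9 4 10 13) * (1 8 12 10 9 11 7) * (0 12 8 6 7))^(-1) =(0 8 1 7 6 13 10 12)(2 9)(4 11) =[8, 7, 9, 3, 11, 5, 13, 6, 1, 2, 12, 4, 0, 10]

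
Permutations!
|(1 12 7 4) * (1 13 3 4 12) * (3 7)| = 5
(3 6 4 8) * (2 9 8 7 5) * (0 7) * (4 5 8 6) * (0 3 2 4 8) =(0 7)(2 9 6 5 4 3 8) =[7, 1, 9, 8, 3, 4, 5, 0, 2, 6]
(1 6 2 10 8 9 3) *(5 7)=(1 6 2 10 8 9 3)(5 7)=[0, 6, 10, 1, 4, 7, 2, 5, 9, 3, 8]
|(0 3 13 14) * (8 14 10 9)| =|(0 3 13 10 9 8 14)| =7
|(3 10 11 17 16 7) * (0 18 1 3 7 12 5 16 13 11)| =|(0 18 1 3 10)(5 16 12)(11 17 13)| =15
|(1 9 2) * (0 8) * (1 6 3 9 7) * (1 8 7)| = |(0 7 8)(2 6 3 9)| = 12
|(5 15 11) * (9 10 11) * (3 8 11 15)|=|(3 8 11 5)(9 10 15)|=12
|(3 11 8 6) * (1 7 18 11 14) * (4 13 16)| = 24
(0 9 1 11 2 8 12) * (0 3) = [9, 11, 8, 0, 4, 5, 6, 7, 12, 1, 10, 2, 3] = (0 9 1 11 2 8 12 3)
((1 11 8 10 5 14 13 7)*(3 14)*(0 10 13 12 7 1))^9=(0 5 14 7 10 3 12)(1 11 8 13)=[5, 11, 2, 12, 4, 14, 6, 10, 13, 9, 3, 8, 0, 1, 7]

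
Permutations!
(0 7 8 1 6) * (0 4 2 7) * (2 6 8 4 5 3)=(1 8)(2 7 4 6 5 3)=[0, 8, 7, 2, 6, 3, 5, 4, 1]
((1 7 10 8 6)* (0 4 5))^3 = (1 8 7 6 10) = [0, 8, 2, 3, 4, 5, 10, 6, 7, 9, 1]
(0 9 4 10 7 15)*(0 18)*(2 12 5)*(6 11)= (0 9 4 10 7 15 18)(2 12 5)(6 11)= [9, 1, 12, 3, 10, 2, 11, 15, 8, 4, 7, 6, 5, 13, 14, 18, 16, 17, 0]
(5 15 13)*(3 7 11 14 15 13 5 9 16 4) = (3 7 11 14 15 5 13 9 16 4) = [0, 1, 2, 7, 3, 13, 6, 11, 8, 16, 10, 14, 12, 9, 15, 5, 4]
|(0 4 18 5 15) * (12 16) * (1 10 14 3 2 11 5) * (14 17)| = 12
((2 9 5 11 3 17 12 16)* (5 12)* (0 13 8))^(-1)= (0 8 13)(2 16 12 9)(3 11 5 17)= [8, 1, 16, 11, 4, 17, 6, 7, 13, 2, 10, 5, 9, 0, 14, 15, 12, 3]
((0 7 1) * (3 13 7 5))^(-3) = (0 13)(1 3)(5 7) = [13, 3, 2, 1, 4, 7, 6, 5, 8, 9, 10, 11, 12, 0]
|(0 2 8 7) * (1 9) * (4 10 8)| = |(0 2 4 10 8 7)(1 9)| = 6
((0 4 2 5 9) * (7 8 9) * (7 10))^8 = (10) = [0, 1, 2, 3, 4, 5, 6, 7, 8, 9, 10]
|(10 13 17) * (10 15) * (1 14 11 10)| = 7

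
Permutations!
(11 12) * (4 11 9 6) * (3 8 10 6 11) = (3 8 10 6 4)(9 11 12) = [0, 1, 2, 8, 3, 5, 4, 7, 10, 11, 6, 12, 9]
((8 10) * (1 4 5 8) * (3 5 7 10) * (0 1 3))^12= (0 10)(1 3)(4 5)(7 8)= [10, 3, 2, 1, 5, 4, 6, 8, 7, 9, 0]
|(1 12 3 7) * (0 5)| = |(0 5)(1 12 3 7)| = 4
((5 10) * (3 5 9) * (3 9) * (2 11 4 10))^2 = (2 4 3)(5 11 10) = [0, 1, 4, 2, 3, 11, 6, 7, 8, 9, 5, 10]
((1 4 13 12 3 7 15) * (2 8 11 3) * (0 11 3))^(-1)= (0 11)(1 15 7 3 8 2 12 13 4)= [11, 15, 12, 8, 1, 5, 6, 3, 2, 9, 10, 0, 13, 4, 14, 7]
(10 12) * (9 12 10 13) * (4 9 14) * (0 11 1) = [11, 0, 2, 3, 9, 5, 6, 7, 8, 12, 10, 1, 13, 14, 4] = (0 11 1)(4 9 12 13 14)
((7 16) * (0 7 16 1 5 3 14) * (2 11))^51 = (16)(0 5)(1 14)(2 11)(3 7) = [5, 14, 11, 7, 4, 0, 6, 3, 8, 9, 10, 2, 12, 13, 1, 15, 16]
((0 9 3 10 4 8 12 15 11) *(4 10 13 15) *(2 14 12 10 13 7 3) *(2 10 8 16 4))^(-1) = (0 11 15 13 10 9)(2 12 14)(3 7)(4 16) = [11, 1, 12, 7, 16, 5, 6, 3, 8, 0, 9, 15, 14, 10, 2, 13, 4]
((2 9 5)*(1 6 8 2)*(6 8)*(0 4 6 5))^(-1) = [9, 5, 8, 3, 0, 6, 4, 7, 1, 2] = (0 9 2 8 1 5 6 4)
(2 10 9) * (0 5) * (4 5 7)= (0 7 4 5)(2 10 9)= [7, 1, 10, 3, 5, 0, 6, 4, 8, 2, 9]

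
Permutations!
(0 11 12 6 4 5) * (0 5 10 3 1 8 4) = (0 11 12 6)(1 8 4 10 3) = [11, 8, 2, 1, 10, 5, 0, 7, 4, 9, 3, 12, 6]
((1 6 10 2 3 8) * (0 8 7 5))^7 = (0 7 2 6 8 5 3 10 1) = [7, 0, 6, 10, 4, 3, 8, 2, 5, 9, 1]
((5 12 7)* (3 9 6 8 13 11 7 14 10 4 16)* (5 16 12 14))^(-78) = (3 6 13 7)(4 5 10 12 14)(8 11 16 9) = [0, 1, 2, 6, 5, 10, 13, 3, 11, 8, 12, 16, 14, 7, 4, 15, 9]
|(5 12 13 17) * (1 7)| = |(1 7)(5 12 13 17)| = 4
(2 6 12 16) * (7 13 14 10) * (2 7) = [0, 1, 6, 3, 4, 5, 12, 13, 8, 9, 2, 11, 16, 14, 10, 15, 7] = (2 6 12 16 7 13 14 10)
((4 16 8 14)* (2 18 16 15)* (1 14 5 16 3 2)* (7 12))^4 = (2 18 3)(5 16 8) = [0, 1, 18, 2, 4, 16, 6, 7, 5, 9, 10, 11, 12, 13, 14, 15, 8, 17, 3]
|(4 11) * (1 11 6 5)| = |(1 11 4 6 5)| = 5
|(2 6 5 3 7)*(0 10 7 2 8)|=|(0 10 7 8)(2 6 5 3)|=4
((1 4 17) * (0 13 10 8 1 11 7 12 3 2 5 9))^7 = (0 11)(1 2)(3 8)(4 5)(7 13)(9 17)(10 12) = [11, 2, 1, 8, 5, 4, 6, 13, 3, 17, 12, 0, 10, 7, 14, 15, 16, 9]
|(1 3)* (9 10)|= |(1 3)(9 10)|= 2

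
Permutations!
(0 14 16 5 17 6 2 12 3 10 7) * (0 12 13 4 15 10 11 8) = [14, 1, 13, 11, 15, 17, 2, 12, 0, 9, 7, 8, 3, 4, 16, 10, 5, 6] = (0 14 16 5 17 6 2 13 4 15 10 7 12 3 11 8)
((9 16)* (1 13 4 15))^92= [0, 1, 2, 3, 4, 5, 6, 7, 8, 9, 10, 11, 12, 13, 14, 15, 16]= (16)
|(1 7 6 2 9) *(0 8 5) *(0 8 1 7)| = 4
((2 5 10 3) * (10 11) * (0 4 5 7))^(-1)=(0 7 2 3 10 11 5 4)=[7, 1, 3, 10, 0, 4, 6, 2, 8, 9, 11, 5]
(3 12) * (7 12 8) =(3 8 7 12) =[0, 1, 2, 8, 4, 5, 6, 12, 7, 9, 10, 11, 3]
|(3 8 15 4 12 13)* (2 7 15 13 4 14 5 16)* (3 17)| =12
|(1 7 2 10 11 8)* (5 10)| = |(1 7 2 5 10 11 8)| = 7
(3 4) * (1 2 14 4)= [0, 2, 14, 1, 3, 5, 6, 7, 8, 9, 10, 11, 12, 13, 4]= (1 2 14 4 3)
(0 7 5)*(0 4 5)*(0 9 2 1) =(0 7 9 2 1)(4 5) =[7, 0, 1, 3, 5, 4, 6, 9, 8, 2]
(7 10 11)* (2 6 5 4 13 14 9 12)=(2 6 5 4 13 14 9 12)(7 10 11)=[0, 1, 6, 3, 13, 4, 5, 10, 8, 12, 11, 7, 2, 14, 9]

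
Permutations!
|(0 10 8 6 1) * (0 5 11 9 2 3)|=10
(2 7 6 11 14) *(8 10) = (2 7 6 11 14)(8 10) = [0, 1, 7, 3, 4, 5, 11, 6, 10, 9, 8, 14, 12, 13, 2]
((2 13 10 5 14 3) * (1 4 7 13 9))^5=(1 5)(2 13)(3 7)(4 14)(9 10)=[0, 5, 13, 7, 14, 1, 6, 3, 8, 10, 9, 11, 12, 2, 4]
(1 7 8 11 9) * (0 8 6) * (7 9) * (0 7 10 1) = [8, 9, 2, 3, 4, 5, 7, 6, 11, 0, 1, 10] = (0 8 11 10 1 9)(6 7)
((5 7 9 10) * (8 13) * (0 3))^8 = (13) = [0, 1, 2, 3, 4, 5, 6, 7, 8, 9, 10, 11, 12, 13]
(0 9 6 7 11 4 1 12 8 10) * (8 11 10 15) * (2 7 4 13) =[9, 12, 7, 3, 1, 5, 4, 10, 15, 6, 0, 13, 11, 2, 14, 8] =(0 9 6 4 1 12 11 13 2 7 10)(8 15)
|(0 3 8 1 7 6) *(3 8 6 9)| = |(0 8 1 7 9 3 6)| = 7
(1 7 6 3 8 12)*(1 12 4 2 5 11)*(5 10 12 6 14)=[0, 7, 10, 8, 2, 11, 3, 14, 4, 9, 12, 1, 6, 13, 5]=(1 7 14 5 11)(2 10 12 6 3 8 4)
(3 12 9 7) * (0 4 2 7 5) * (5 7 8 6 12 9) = [4, 1, 8, 9, 2, 0, 12, 3, 6, 7, 10, 11, 5] = (0 4 2 8 6 12 5)(3 9 7)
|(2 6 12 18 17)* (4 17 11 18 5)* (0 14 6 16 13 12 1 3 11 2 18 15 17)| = |(0 14 6 1 3 11 15 17 18 2 16 13 12 5 4)| = 15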